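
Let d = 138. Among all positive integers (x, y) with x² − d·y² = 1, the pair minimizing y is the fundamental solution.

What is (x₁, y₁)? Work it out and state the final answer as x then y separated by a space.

√138 = [11; 1,2,1,22, …], period ℓ=4 (even) → k=3
a_0=11:  p_0=11·1+0=11,  q_0=11·0+1=1
…
a_2=2:  p_2=2·12+11=35,  q_2=2·1+1=3
a_3=1:  p_3=1·35+12=47,  q_3=1·3+1=4
→ (47, 4).  Check: 47²=2209, 138·4²=2208, difference 1.

47 4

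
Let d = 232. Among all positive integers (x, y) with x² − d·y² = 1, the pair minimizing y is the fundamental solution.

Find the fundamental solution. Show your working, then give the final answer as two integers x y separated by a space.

d=232: √d = [15; 4,3,7,3,4,30] (ℓ=6, even), read p_5/q_5
step 0: (15, 1)  from 15·(1,0) + (0,1)
…
step 4: (4539, 298)  from 3·(1447,95) + (198,13)
step 5: (19603, 1287)  from 4·(4539,298) + (1447,95)
→ (19603, 1287).  Check: 19603²=384277609, 232·1287²=384277608, difference 1.

19603 1287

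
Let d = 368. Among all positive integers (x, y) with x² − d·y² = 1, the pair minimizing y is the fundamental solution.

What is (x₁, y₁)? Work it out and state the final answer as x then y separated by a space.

1151 60

[19; 5,2,5,38] for √368; ℓ=4 ⇒ convergent index 3
step 0: (19, 1)  from 19·(1,0) + (0,1)
step 1: (96, 5)  from 5·(19,1) + (1,0)
step 2: (211, 11)  from 2·(96,5) + (19,1)
step 3: (1151, 60)  from 5·(211,11) + (96,5)
fundamental: x₁=1151, y₁=60  (since 1324801 − 368·3600 = 1)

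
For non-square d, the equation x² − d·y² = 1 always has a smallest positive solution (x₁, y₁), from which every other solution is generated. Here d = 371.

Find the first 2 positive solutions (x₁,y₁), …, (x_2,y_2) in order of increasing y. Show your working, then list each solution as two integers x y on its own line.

√371 = [19; 3,1,4,1,3,38, …], period ℓ=6 (even) → k=5
i=0: a=19 ⇒ p=19, q=1
i=1: a=3 ⇒ p=58, q=3
…
i=3: a=4 ⇒ p=366, q=19
i=4: a=1 ⇒ p=443, q=23
i=5: a=3 ⇒ p=1695, q=88
fundamental: x₁=1695, y₁=88  (since 2873025 − 371·7744 = 1)
(1695+88√371)^2 = 5746049 + 298320√371

1695 88
5746049 298320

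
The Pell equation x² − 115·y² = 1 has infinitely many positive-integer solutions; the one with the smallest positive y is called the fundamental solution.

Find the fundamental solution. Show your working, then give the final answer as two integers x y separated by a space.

1126 105

√115 = [10; 1,2,1,1,1,1,1,2,1,20, …], period ℓ=10 (even) → k=9
k=0  a_k=10  p_k/q_k = 10/1
k=1  a_k=1  p_k/q_k = 11/1
k=2  a_k=2  p_k/q_k = 32/3
…
k=6  a_k=1  p_k/q_k = 193/18
k=7  a_k=1  p_k/q_k = 311/29
k=8  a_k=2  p_k/q_k = 815/76
k=9  a_k=1  p_k/q_k = 1126/105
→ (1126, 105).  Check: 1126²=1267876, 115·105²=1267875, difference 1.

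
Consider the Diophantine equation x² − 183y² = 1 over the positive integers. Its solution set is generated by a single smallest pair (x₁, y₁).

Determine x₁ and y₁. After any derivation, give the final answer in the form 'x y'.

√183 → a₀=13, period (1,1,8,1,1,26); ℓ=6 even so k=5
step 0: (13, 1)  from 13·(1,0) + (0,1)
step 1: (14, 1)  from 1·(13,1) + (1,0)
step 2: (27, 2)  from 1·(14,1) + (13,1)
step 3: (230, 17)  from 8·(27,2) + (14,1)
step 4: (257, 19)  from 1·(230,17) + (27,2)
step 5: (487, 36)  from 1·(257,19) + (230,17)
(x₁, y₁) = (487, 36);  487² − 183·36² = 1 ✓

487 36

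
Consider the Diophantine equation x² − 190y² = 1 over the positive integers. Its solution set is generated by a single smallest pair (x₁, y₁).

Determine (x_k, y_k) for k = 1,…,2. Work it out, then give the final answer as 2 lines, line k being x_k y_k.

52021 3774
5412368881 392654508

[13; 1,3,1,1,1,…,3,1,26] for √190; ℓ=14 ⇒ convergent index 13
k=0  a_k=13  p_k/q_k = 13/1
…
k=4  a_k=1  p_k/q_k = 124/9
k=5  a_k=1  p_k/q_k = 193/14
k=6  a_k=2  p_k/q_k = 510/37
k=7  a_k=2  p_k/q_k = 1213/88
k=8  a_k=2  p_k/q_k = 2936/213
k=9  a_k=1  p_k/q_k = 4149/301
k=10  a_k=1  p_k/q_k = 7085/514
…
k=12  a_k=3  p_k/q_k = 40787/2959
k=13  a_k=1  p_k/q_k = 52021/3774
→ (52021, 3774).  Check: 52021²=2706184441, 190·3774²=2706184440, difference 1.
(x_2, y_2) = (52021·52021 + 190·3774·3774, 52021·3774 + 3774·52021) = (5412368881, 392654508)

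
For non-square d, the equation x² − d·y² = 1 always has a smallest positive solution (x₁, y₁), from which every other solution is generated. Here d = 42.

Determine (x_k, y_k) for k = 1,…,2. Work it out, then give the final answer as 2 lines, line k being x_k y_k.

13 2
337 52

√42 = [6; 2,12, …], period ℓ=2 (even) → k=1
i=0: a=6 ⇒ p=6, q=1
i=1: a=2 ⇒ p=13, q=2
fundamental: x₁=13, y₁=2  (since 169 − 42·4 = 1)
k=2:  x_2 = 13·13+42·2·2 = 337,  y_2 = 13·2+2·13 = 52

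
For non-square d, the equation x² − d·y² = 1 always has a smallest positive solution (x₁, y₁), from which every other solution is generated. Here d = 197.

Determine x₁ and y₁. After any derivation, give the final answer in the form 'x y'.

393 28

[14; 28] for √197; ℓ=1 ⇒ convergent index 1
step 0: (14, 1)  from 14·(1,0) + (0,1)
step 1: (393, 28)  from 28·(14,1) + (1,0)
(x₁, y₁) = (393, 28);  393² − 197·28² = 1 ✓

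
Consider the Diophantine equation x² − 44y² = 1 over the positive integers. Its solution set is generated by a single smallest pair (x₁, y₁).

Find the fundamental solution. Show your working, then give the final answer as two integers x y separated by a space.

199 30

d=44: √d = [6; 1,1,1,2,1,1,1,12] (ℓ=8, even), read p_7/q_7
a_0=6:  p_0=6·1+0=6,  q_0=6·0+1=1
…
a_6=1:  p_6=1·73+53=126,  q_6=1·11+8=19
a_7=1:  p_7=1·126+73=199,  q_7=1·19+11=30
fundamental: x₁=199, y₁=30  (since 39601 − 44·900 = 1)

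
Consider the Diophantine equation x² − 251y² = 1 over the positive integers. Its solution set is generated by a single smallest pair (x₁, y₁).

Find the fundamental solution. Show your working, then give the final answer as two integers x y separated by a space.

√251 = [15; 1,5,2,1,2,…,5,1,30, …], period ℓ=14 (even) → k=13
k=0  a_k=15  p_k/q_k = 15/1
…
k=2  a_k=5  p_k/q_k = 95/6
k=3  a_k=2  p_k/q_k = 206/13
…
k=5  a_k=2  p_k/q_k = 808/51
k=6  a_k=2  p_k/q_k = 1917/121
…
k=10  a_k=1  p_k/q_k = 212692/13425
k=11  a_k=2  p_k/q_k = 577033/36422
k=12  a_k=5  p_k/q_k = 3097857/195535
k=13  a_k=1  p_k/q_k = 3674890/231957
fundamental: x₁=3674890, y₁=231957  (since 13504816512100 − 251·53804049849 = 1)

3674890 231957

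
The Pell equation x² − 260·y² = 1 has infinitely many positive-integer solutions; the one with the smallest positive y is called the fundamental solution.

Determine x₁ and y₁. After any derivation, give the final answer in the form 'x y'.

129 8

√260 → a₀=16, period (8,32); ℓ=2 even so k=1
a_0=16:  p_0=16·1+0=16,  q_0=16·0+1=1
a_1=8:  p_1=8·16+1=129,  q_1=8·1+0=8
(x₁, y₁) = (129, 8);  129² − 260·8² = 1 ✓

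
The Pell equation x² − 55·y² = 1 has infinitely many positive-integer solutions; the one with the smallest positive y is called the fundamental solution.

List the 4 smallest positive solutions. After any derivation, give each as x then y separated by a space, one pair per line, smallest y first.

89 12
15841 2136
2819609 380196
501874561 67672752

√55 → a₀=7, period (2,2,2,14); ℓ=4 even so k=3
k=0  a_k=7  p_k/q_k = 7/1
…
k=2  a_k=2  p_k/q_k = 37/5
k=3  a_k=2  p_k/q_k = 89/12
→ (89, 12).  Check: 89²=7921, 55·12²=7920, difference 1.
(x_2, y_2) = (89·89 + 55·12·12, 89·12 + 12·89) = (15841, 2136)
(x_3, y_3) = (89·15841 + 55·12·2136, 89·2136 + 12·15841) = (2819609, 380196)
(x_4, y_4) = (89·2819609 + 55·12·380196, 89·380196 + 12·2819609) = (501874561, 67672752)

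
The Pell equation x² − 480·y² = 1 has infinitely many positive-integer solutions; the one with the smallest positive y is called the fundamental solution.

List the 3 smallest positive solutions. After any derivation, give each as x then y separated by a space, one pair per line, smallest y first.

241 11
116161 5302
55989361 2555553

[21; 1,9,1,42] for √480; ℓ=4 ⇒ convergent index 3
a_0=21:  p_0=21·1+0=21,  q_0=21·0+1=1
a_1=1:  p_1=1·21+1=22,  q_1=1·1+0=1
a_2=9:  p_2=9·22+21=219,  q_2=9·1+1=10
a_3=1:  p_3=1·219+22=241,  q_3=1·10+1=11
fundamental: x₁=241, y₁=11  (since 58081 − 480·121 = 1)
n=2: (241,11)∘(241,11) = (241·241+480·11·11, 241·11+11·241) = (116161,5302)
n=3: (116161,5302)∘(241,11) = (241·116161+480·11·5302, 241·5302+11·116161) = (55989361,2555553)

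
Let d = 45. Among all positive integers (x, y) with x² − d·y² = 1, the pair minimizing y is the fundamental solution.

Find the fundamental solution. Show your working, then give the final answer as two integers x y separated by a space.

d=45: √d = [6; 1,2,2,2,1,12] (ℓ=6, even), read p_5/q_5
a_0=6:  p_0=6·1+0=6,  q_0=6·0+1=1
a_1=1:  p_1=1·6+1=7,  q_1=1·1+0=1
a_2=2:  p_2=2·7+6=20,  q_2=2·1+1=3
a_3=2:  p_3=2·20+7=47,  q_3=2·3+1=7
a_4=2:  p_4=2·47+20=114,  q_4=2·7+3=17
a_5=1:  p_5=1·114+47=161,  q_5=1·17+7=24
→ (161, 24).  Check: 161²=25921, 45·24²=25920, difference 1.

161 24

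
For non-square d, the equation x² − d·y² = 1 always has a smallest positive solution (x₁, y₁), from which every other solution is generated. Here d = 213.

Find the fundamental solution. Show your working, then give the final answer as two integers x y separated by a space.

d=213: √d = [14; 1,1,2,6,1,8,1,6,2,1,1,28] (ℓ=12, even), read p_11/q_11
k=0  a_k=14  p_k/q_k = 14/1
…
k=2  a_k=1  p_k/q_k = 29/2
…
k=4  a_k=6  p_k/q_k = 467/32
…
k=7  a_k=1  p_k/q_k = 5327/365
k=8  a_k=6  p_k/q_k = 36749/2518
…
k=10  a_k=1  p_k/q_k = 115574/7919
k=11  a_k=1  p_k/q_k = 194399/13320
fundamental: x₁=194399, y₁=13320  (since 37790971201 − 213·177422400 = 1)

194399 13320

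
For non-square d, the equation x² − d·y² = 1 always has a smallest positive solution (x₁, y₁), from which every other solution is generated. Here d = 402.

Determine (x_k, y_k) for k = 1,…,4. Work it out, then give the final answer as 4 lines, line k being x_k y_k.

401 20
321601 16040
257923601 12864060
206854406401 10316960080

√402 → a₀=20, period (20,40); ℓ=2 even so k=1
a_0=20:  p_0=20·1+0=20,  q_0=20·0+1=1
a_1=20:  p_1=20·20+1=401,  q_1=20·1+0=20
fundamental: x₁=401, y₁=20  (since 160801 − 402·400 = 1)
(x_2, y_2) = (401·401 + 402·20·20, 401·20 + 20·401) = (321601, 16040)
(x_3, y_3) = (401·321601 + 402·20·16040, 401·16040 + 20·321601) = (257923601, 12864060)
(x_4, y_4) = (401·257923601 + 402·20·12864060, 401·12864060 + 20·257923601) = (206854406401, 10316960080)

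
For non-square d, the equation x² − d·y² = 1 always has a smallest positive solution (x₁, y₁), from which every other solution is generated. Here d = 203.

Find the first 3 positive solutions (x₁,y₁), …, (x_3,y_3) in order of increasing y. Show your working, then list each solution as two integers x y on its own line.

√203 = [14; 4,28, …], period ℓ=2 (even) → k=1
a_0=14:  p_0=14·1+0=14,  q_0=14·0+1=1
a_1=4:  p_1=4·14+1=57,  q_1=4·1+0=4
→ (57, 4).  Check: 57²=3249, 203·4²=3248, difference 1.
n=2: (57,4)∘(57,4) = (57·57+203·4·4, 57·4+4·57) = (6497,456)
n=3: (6497,456)∘(57,4) = (57·6497+203·4·456, 57·456+4·6497) = (740601,51980)

57 4
6497 456
740601 51980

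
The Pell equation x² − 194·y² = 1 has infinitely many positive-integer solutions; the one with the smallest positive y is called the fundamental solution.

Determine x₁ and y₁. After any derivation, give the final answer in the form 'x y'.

195 14

√194 = [13; 1,12,1,26, …], period ℓ=4 (even) → k=3
k=0  a_k=13  p_k/q_k = 13/1
k=1  a_k=1  p_k/q_k = 14/1
k=2  a_k=12  p_k/q_k = 181/13
k=3  a_k=1  p_k/q_k = 195/14
(x₁, y₁) = (195, 14);  195² − 194·14² = 1 ✓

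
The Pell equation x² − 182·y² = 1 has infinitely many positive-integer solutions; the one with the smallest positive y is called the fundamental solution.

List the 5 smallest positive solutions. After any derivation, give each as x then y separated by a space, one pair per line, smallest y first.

27 2
1457 108
78651 5830
4245697 314712
229188987 16988618

√182 = [13; 2,26, …], period ℓ=2 (even) → k=1
k=0  a_k=13  p_k/q_k = 13/1
k=1  a_k=2  p_k/q_k = 27/2
(x₁, y₁) = (27, 2);  27² − 182·2² = 1 ✓
(x_2, y_2) = (27·27 + 182·2·2, 27·2 + 2·27) = (1457, 108)
(x_3, y_3) = (27·1457 + 182·2·108, 27·108 + 2·1457) = (78651, 5830)
(x_4, y_4) = (27·78651 + 182·2·5830, 27·5830 + 2·78651) = (4245697, 314712)
(x_5, y_5) = (27·4245697 + 182·2·314712, 27·314712 + 2·4245697) = (229188987, 16988618)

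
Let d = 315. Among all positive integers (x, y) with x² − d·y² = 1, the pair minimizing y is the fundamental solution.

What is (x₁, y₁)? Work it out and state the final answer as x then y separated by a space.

√315 → a₀=17, period (1,2,1,34); ℓ=4 even so k=3
i=0: a=17 ⇒ p=17, q=1
…
i=2: a=2 ⇒ p=53, q=3
i=3: a=1 ⇒ p=71, q=4
(x₁, y₁) = (71, 4);  71² − 315·4² = 1 ✓

71 4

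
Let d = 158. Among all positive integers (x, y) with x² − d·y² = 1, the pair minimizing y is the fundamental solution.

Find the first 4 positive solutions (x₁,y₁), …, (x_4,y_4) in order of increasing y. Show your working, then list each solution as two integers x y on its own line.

7743 616
119908097 9539376
1856896782399 147726776120
28755903452322817 2287696845454944

d=158: √d = [12; 1,1,3,12,3,1,1,24] (ℓ=8, even), read p_7/q_7
step 0: (12, 1)  from 12·(1,0) + (0,1)
step 1: (13, 1)  from 1·(12,1) + (1,0)
step 2: (25, 2)  from 1·(13,1) + (12,1)
step 3: (88, 7)  from 3·(25,2) + (13,1)
step 4: (1081, 86)  from 12·(88,7) + (25,2)
step 5: (3331, 265)  from 3·(1081,86) + (88,7)
step 6: (4412, 351)  from 1·(3331,265) + (1081,86)
step 7: (7743, 616)  from 1·(4412,351) + (3331,265)
→ (7743, 616).  Check: 7743²=59954049, 158·616²=59954048, difference 1.
(7743+616√158)^2 = 119908097 + 9539376√158
(7743+616√158)^3 = 1856896782399 + 147726776120√158
(7743+616√158)^4 = 28755903452322817 + 2287696845454944√158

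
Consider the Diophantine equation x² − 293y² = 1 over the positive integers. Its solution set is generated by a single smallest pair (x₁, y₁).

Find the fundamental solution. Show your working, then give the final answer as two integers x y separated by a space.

√293 = [17; 8,1,1,8,34, …], period ℓ=5 (odd) → k=9
k=0  a_k=17  p_k/q_k = 17/1
k=1  a_k=8  p_k/q_k = 137/8
k=2  a_k=1  p_k/q_k = 154/9
k=3  a_k=1  p_k/q_k = 291/17
…
k=5  a_k=34  p_k/q_k = 84679/4947
…
k=8  a_k=1  p_k/q_k = 1444507/84389
k=9  a_k=8  p_k/q_k = 12320649/719780
→ (12320649, 719780).  Check: 12320649²=151798391781201, 293·719780²=151798391781200, difference 1.

12320649 719780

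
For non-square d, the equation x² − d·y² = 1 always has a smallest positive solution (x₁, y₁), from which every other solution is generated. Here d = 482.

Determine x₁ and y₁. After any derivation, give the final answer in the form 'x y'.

d=482: √d = [21; 1,20,1,42] (ℓ=4, even), read p_3/q_3
i=0: a=21 ⇒ p=21, q=1
i=1: a=1 ⇒ p=22, q=1
i=2: a=20 ⇒ p=461, q=21
i=3: a=1 ⇒ p=483, q=22
(x₁, y₁) = (483, 22);  483² − 482·22² = 1 ✓

483 22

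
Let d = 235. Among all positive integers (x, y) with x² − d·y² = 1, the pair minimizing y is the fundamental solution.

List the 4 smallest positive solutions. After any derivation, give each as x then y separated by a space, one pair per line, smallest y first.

46 3
4231 276
389206 25389
35802721 2335512

√235 → a₀=15, period (3,30); ℓ=2 even so k=1
k=0  a_k=15  p_k/q_k = 15/1
k=1  a_k=3  p_k/q_k = 46/3
→ (46, 3).  Check: 46²=2116, 235·3²=2115, difference 1.
(46+3√235)^2 = 4231 + 276√235
(46+3√235)^3 = 389206 + 25389√235
(46+3√235)^4 = 35802721 + 2335512√235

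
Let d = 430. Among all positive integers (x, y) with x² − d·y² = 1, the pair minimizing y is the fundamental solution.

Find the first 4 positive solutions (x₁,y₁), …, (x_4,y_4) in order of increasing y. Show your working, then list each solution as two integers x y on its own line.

[20; 1,2,1,3,1,…,2,1,40] for √430; ℓ=14 ⇒ convergent index 13
a_0=20:  p_0=20·1+0=20,  q_0=20·0+1=1
…
a_4=3:  p_4=3·83+62=311,  q_4=3·4+3=15
…
a_6=6:  p_6=6·394+311=2675,  q_6=6·19+15=129
…
a_8=6:  p_8=6·21794+2675=133439,  q_8=6·1051+129=6435
a_9=1:  p_9=1·133439+21794=155233,  q_9=1·6435+1051=7486
…
a_11=1:  p_11=1·599138+155233=754371,  q_11=1·28893+7486=36379
a_12=2:  p_12=2·754371+599138=2107880,  q_12=2·36379+28893=101651
a_13=1:  p_13=1·2107880+754371=2862251,  q_13=1·101651+36379=138030
→ (2862251, 138030).  Check: 2862251²=8192480787001, 430·138030²=8192480787000, difference 1.
(2862251+138030√430)^2 = 16384961574001 + 790153011060√430
(2862251+138030√430)^3 = 93795745300289010251 + 4523232492118854090√430
(2862251+138030√430)^4 = 536933931562978654798296001 + 25893253447598574322902120√430

2862251 138030
16384961574001 790153011060
93795745300289010251 4523232492118854090
536933931562978654798296001 25893253447598574322902120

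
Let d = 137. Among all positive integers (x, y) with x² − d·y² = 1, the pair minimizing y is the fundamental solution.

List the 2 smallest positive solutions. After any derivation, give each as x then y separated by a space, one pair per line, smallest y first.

d=137: √d = [11; 1,2,2,1,1,2,2,1,22] (ℓ=9, odd), read p_17/q_17
a_0=11:  p_0=11·1+0=11,  q_0=11·0+1=1
a_1=1:  p_1=1·11+1=12,  q_1=1·1+0=1
a_2=2:  p_2=2·12+11=35,  q_2=2·1+1=3
a_3=2:  p_3=2·35+12=82,  q_3=2·3+1=7
a_4=1:  p_4=1·82+35=117,  q_4=1·7+3=10
a_5=1:  p_5=1·117+82=199,  q_5=1·10+7=17
a_6=2:  p_6=2·199+117=515,  q_6=2·17+10=44
a_7=2:  p_7=2·515+199=1229,  q_7=2·44+17=105
a_8=1:  p_8=1·1229+515=1744,  q_8=1·105+44=149
a_9=22:  p_9=22·1744+1229=39597,  q_9=22·149+105=3383
a_10=1:  p_10=1·39597+1744=41341,  q_10=1·3383+149=3532
a_11=2:  p_11=2·41341+39597=122279,  q_11=2·3532+3383=10447
a_12=2:  p_12=2·122279+41341=285899,  q_12=2·10447+3532=24426
…
a_15=2:  p_15=2·694077+408178=1796332,  q_15=2·59299+34873=153471
a_16=2:  p_16=2·1796332+694077=4286741,  q_16=2·153471+59299=366241
a_17=1:  p_17=1·4286741+1796332=6083073,  q_17=1·366241+153471=519712
→ (6083073, 519712).  Check: 6083073²=37003777123329, 137·519712²=37003777123328, difference 1.
k=2:  x_2 = 6083073·6083073+137·519712·519712 = 74007554246657,  y_2 = 6083073·519712+519712·6083073 = 6322892069952

6083073 519712
74007554246657 6322892069952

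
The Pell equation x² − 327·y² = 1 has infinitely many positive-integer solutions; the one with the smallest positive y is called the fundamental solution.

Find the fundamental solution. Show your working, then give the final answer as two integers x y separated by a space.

[18; 12,36] for √327; ℓ=2 ⇒ convergent index 1
k=0  a_k=18  p_k/q_k = 18/1
k=1  a_k=12  p_k/q_k = 217/12
fundamental: x₁=217, y₁=12  (since 47089 − 327·144 = 1)

217 12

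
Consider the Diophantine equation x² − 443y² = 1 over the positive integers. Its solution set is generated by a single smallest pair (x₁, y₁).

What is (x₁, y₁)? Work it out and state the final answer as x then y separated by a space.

442 21

√443 → a₀=21, period (21,42); ℓ=2 even so k=1
k=0  a_k=21  p_k/q_k = 21/1
k=1  a_k=21  p_k/q_k = 442/21
(x₁, y₁) = (442, 21);  442² − 443·21² = 1 ✓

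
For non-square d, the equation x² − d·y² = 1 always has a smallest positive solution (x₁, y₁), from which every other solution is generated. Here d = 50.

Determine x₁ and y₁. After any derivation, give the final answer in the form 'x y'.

[7; 14] for √50; ℓ=1 ⇒ convergent index 1
step 0: (7, 1)  from 7·(1,0) + (0,1)
step 1: (99, 14)  from 14·(7,1) + (1,0)
→ (99, 14).  Check: 99²=9801, 50·14²=9800, difference 1.

99 14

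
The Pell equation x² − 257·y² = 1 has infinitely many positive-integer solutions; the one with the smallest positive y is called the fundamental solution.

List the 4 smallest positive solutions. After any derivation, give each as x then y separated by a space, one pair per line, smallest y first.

513 32
526337 32832
540021249 33685600
554061275137 34561392768

√257 = [16; 32, …], period ℓ=1 (odd) → k=1
a_0=16:  p_0=16·1+0=16,  q_0=16·0+1=1
a_1=32:  p_1=32·16+1=513,  q_1=32·1+0=32
fundamental: x₁=513, y₁=32  (since 263169 − 257·1024 = 1)
k=2:  x_2 = 513·513+257·32·32 = 526337,  y_2 = 513·32+32·513 = 32832
k=3:  x_3 = 513·526337+257·32·32832 = 540021249,  y_3 = 513·32832+32·526337 = 33685600
k=4:  x_4 = 513·540021249+257·32·33685600 = 554061275137,  y_4 = 513·33685600+32·540021249 = 34561392768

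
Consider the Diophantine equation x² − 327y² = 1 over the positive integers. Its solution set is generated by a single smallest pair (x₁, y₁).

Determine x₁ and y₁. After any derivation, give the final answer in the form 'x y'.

√327 = [18; 12,36, …], period ℓ=2 (even) → k=1
a_0=18:  p_0=18·1+0=18,  q_0=18·0+1=1
a_1=12:  p_1=12·18+1=217,  q_1=12·1+0=12
→ (217, 12).  Check: 217²=47089, 327·12²=47088, difference 1.

217 12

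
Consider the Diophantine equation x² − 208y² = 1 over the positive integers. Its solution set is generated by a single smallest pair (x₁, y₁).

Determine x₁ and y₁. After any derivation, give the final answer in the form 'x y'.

649 45

√208 = [14; 2,2,1,2,2,28, …], period ℓ=6 (even) → k=5
i=0: a=14 ⇒ p=14, q=1
i=1: a=2 ⇒ p=29, q=2
…
i=3: a=1 ⇒ p=101, q=7
i=4: a=2 ⇒ p=274, q=19
i=5: a=2 ⇒ p=649, q=45
fundamental: x₁=649, y₁=45  (since 421201 − 208·2025 = 1)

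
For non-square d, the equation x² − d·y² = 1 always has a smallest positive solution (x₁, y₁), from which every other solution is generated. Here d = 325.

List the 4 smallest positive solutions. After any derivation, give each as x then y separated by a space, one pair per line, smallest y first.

d=325: √d = [18; 36] (ℓ=1, odd), read p_1/q_1
k=0  a_k=18  p_k/q_k = 18/1
k=1  a_k=36  p_k/q_k = 649/36
fundamental: x₁=649, y₁=36  (since 421201 − 325·1296 = 1)
n=2: (649,36)∘(649,36) = (649·649+325·36·36, 649·36+36·649) = (842401,46728)
n=3: (842401,46728)∘(649,36) = (649·842401+325·36·46728, 649·46728+36·842401) = (1093435849,60652908)
n=4: (1093435849,60652908)∘(649,36) = (649·1093435849+325·36·60652908, 649·60652908+36·1093435849) = (1419278889601,78727427856)

649 36
842401 46728
1093435849 60652908
1419278889601 78727427856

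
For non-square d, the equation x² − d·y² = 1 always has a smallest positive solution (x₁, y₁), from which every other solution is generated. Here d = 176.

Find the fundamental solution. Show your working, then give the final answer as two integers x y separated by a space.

199 15

√176 → a₀=13, period (3,1,3,26); ℓ=4 even so k=3
step 0: (13, 1)  from 13·(1,0) + (0,1)
step 1: (40, 3)  from 3·(13,1) + (1,0)
step 2: (53, 4)  from 1·(40,3) + (13,1)
step 3: (199, 15)  from 3·(53,4) + (40,3)
(x₁, y₁) = (199, 15);  199² − 176·15² = 1 ✓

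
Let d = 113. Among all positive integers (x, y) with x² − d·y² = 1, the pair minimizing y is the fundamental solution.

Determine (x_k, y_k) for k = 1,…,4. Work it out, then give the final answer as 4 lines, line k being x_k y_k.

1204353 113296
2900932297217 272896754976
6987493029899166849 657328051091107760
16830816386073401651890177 1583310020631184911403584

√113 = [10; 1,1,1,2,2,1,1,1,20, …], period ℓ=9 (odd) → k=17
step 0: (10, 1)  from 10·(1,0) + (0,1)
step 1: (11, 1)  from 1·(10,1) + (1,0)
…
step 3: (32, 3)  from 1·(21,2) + (11,1)
step 4: (85, 8)  from 2·(32,3) + (21,2)
step 5: (202, 19)  from 2·(85,8) + (32,3)
…
step 8: (776, 73)  from 1·(489,46) + (287,27)
…
step 11: (32794, 3085)  from 1·(16785,1579) + (16009,1506)
step 12: (49579, 4664)  from 1·(32794,3085) + (16785,1579)
step 13: (131952, 12413)  from 2·(49579,4664) + (32794,3085)
step 14: (313483, 29490)  from 2·(131952,12413) + (49579,4664)
step 15: (445435, 41903)  from 1·(313483,29490) + (131952,12413)
step 16: (758918, 71393)  from 1·(445435,41903) + (313483,29490)
step 17: (1204353, 113296)  from 1·(758918,71393) + (445435,41903)
fundamental: x₁=1204353, y₁=113296  (since 1450466148609 − 113·12835983616 = 1)
n=2: (1204353,113296)∘(1204353,113296) = (1204353·1204353+113·113296·113296, 1204353·113296+113296·1204353) = (2900932297217,272896754976)
n=3: (2900932297217,272896754976)∘(1204353,113296) = (1204353·2900932297217+113·113296·272896754976, 1204353·272896754976+113296·2900932297217) = (6987493029899166849,657328051091107760)
n=4: (6987493029899166849,657328051091107760)∘(1204353,113296) = (1204353·6987493029899166849+113·113296·657328051091107760, 1204353·657328051091107760+113296·6987493029899166849) = (16830816386073401651890177,1583310020631184911403584)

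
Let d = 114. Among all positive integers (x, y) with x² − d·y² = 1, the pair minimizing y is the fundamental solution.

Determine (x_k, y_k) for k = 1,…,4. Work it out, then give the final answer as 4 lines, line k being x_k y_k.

d=114: √d = [10; 1,2,10,2,1,20] (ℓ=6, even), read p_5/q_5
a_0=10:  p_0=10·1+0=10,  q_0=10·0+1=1
…
a_2=2:  p_2=2·11+10=32,  q_2=2·1+1=3
a_3=10:  p_3=10·32+11=331,  q_3=10·3+1=31
a_4=2:  p_4=2·331+32=694,  q_4=2·31+3=65
a_5=1:  p_5=1·694+331=1025,  q_5=1·65+31=96
fundamental: x₁=1025, y₁=96  (since 1050625 − 114·9216 = 1)
(x_2, y_2) = (1025·1025 + 114·96·96, 1025·96 + 96·1025) = (2101249, 196800)
(x_3, y_3) = (1025·2101249 + 114·96·196800, 1025·196800 + 96·2101249) = (4307559425, 403439904)
(x_4, y_4) = (1025·4307559425 + 114·96·403439904, 1025·403439904 + 96·4307559425) = (8830494720001, 827051606400)

1025 96
2101249 196800
4307559425 403439904
8830494720001 827051606400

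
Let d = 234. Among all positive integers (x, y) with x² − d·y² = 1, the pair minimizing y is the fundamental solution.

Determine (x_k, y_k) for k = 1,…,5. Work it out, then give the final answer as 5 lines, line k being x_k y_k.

5201 340
54100801 3536680
562756526801 36788545020
5853793337683201 382674441761360
60891157735824130001 3980579506413121700

√234 → a₀=15, period (3,2,1,2,1,2,3,30); ℓ=8 even so k=7
k=0  a_k=15  p_k/q_k = 15/1
…
k=2  a_k=2  p_k/q_k = 107/7
k=3  a_k=1  p_k/q_k = 153/10
k=4  a_k=2  p_k/q_k = 413/27
…
k=6  a_k=2  p_k/q_k = 1545/101
k=7  a_k=3  p_k/q_k = 5201/340
→ (5201, 340).  Check: 5201²=27050401, 234·340²=27050400, difference 1.
(x_2, y_2) = (5201·5201 + 234·340·340, 5201·340 + 340·5201) = (54100801, 3536680)
(x_3, y_3) = (5201·54100801 + 234·340·3536680, 5201·3536680 + 340·54100801) = (562756526801, 36788545020)
(x_4, y_4) = (5201·562756526801 + 234·340·36788545020, 5201·36788545020 + 340·562756526801) = (5853793337683201, 382674441761360)
(x_5, y_5) = (5201·5853793337683201 + 234·340·382674441761360, 5201·382674441761360 + 340·5853793337683201) = (60891157735824130001, 3980579506413121700)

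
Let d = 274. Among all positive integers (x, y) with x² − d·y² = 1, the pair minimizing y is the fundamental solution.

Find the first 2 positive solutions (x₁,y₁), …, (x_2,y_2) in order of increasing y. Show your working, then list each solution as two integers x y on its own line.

3959299 239190
31352097142801 1894049455620

√274 → a₀=16, period (1,1,4,4,1,1,32); ℓ=7 odd so k=13
i=0: a=16 ⇒ p=16, q=1
…
i=3: a=4 ⇒ p=149, q=9
i=4: a=4 ⇒ p=629, q=38
…
i=6: a=1 ⇒ p=1407, q=85
i=7: a=32 ⇒ p=45802, q=2767
…
i=12: a=1 ⇒ p=2189276, q=132259
i=13: a=1 ⇒ p=3959299, q=239190
→ (3959299, 239190).  Check: 3959299²=15676048571401, 274·239190²=15676048571400, difference 1.
k=2:  x_2 = 3959299·3959299+274·239190·239190 = 31352097142801,  y_2 = 3959299·239190+239190·3959299 = 1894049455620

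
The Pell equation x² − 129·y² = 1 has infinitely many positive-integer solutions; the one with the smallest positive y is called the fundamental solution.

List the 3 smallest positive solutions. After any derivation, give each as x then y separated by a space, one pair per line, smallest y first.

√129 = [11; 2,1,3,1,6,1,3,1,2,22, …], period ℓ=10 (even) → k=9
k=0  a_k=11  p_k/q_k = 11/1
k=1  a_k=2  p_k/q_k = 23/2
k=2  a_k=1  p_k/q_k = 34/3
k=3  a_k=3  p_k/q_k = 125/11
k=4  a_k=1  p_k/q_k = 159/14
…
k=6  a_k=1  p_k/q_k = 1238/109
k=7  a_k=3  p_k/q_k = 4793/422
k=8  a_k=1  p_k/q_k = 6031/531
k=9  a_k=2  p_k/q_k = 16855/1484
→ (16855, 1484).  Check: 16855²=284091025, 129·1484²=284091024, difference 1.
(x_2, y_2) = (16855·16855 + 129·1484·1484, 16855·1484 + 1484·16855) = (568182049, 50025640)
(x_3, y_3) = (16855·568182049 + 129·1484·50025640, 16855·50025640 + 1484·568182049) = (19153416854935, 1686364322916)

16855 1484
568182049 50025640
19153416854935 1686364322916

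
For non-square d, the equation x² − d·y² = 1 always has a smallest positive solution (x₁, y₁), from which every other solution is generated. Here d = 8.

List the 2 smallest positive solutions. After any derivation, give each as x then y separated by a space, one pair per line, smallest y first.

3 1
17 6

√8 → a₀=2, period (1,4); ℓ=2 even so k=1
a_0=2:  p_0=2·1+0=2,  q_0=2·0+1=1
a_1=1:  p_1=1·2+1=3,  q_1=1·1+0=1
→ (3, 1).  Check: 3²=9, 8·1²=8, difference 1.
(3+1√8)^2 = 17 + 6√8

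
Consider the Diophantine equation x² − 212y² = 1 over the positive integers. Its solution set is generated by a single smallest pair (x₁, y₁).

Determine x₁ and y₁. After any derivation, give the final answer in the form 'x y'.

66249 4550

√212 = [14; 1,1,3,1,1,…,1,1,28, …], period ℓ=14 (even) → k=13
a_0=14:  p_0=14·1+0=14,  q_0=14·0+1=1
…
a_3=3:  p_3=3·29+15=102,  q_3=3·2+1=7
…
a_6=1:  p_6=1·233+131=364,  q_6=1·16+9=25
a_7=6:  p_7=6·364+233=2417,  q_7=6·25+16=166
a_8=1:  p_8=1·2417+364=2781,  q_8=1·166+25=191
a_9=1:  p_9=1·2781+2417=5198,  q_9=1·191+166=357
…
a_12=1:  p_12=1·29135+7979=37114,  q_12=1·2001+548=2549
a_13=1:  p_13=1·37114+29135=66249,  q_13=1·2549+2001=4550
→ (66249, 4550).  Check: 66249²=4388930001, 212·4550²=4388930000, difference 1.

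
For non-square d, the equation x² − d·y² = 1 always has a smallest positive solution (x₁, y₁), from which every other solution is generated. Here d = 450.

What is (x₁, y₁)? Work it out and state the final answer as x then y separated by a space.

19601 924

√450 → a₀=21, period (4,1,2,4,2,1,4,42); ℓ=8 even so k=7
i=0: a=21 ⇒ p=21, q=1
i=1: a=4 ⇒ p=85, q=4
i=2: a=1 ⇒ p=106, q=5
i=3: a=2 ⇒ p=297, q=14
…
i=6: a=1 ⇒ p=4179, q=197
i=7: a=4 ⇒ p=19601, q=924
→ (19601, 924).  Check: 19601²=384199201, 450·924²=384199200, difference 1.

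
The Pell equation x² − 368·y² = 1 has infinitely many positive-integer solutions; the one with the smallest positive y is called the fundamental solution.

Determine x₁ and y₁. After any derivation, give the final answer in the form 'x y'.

√368 → a₀=19, period (5,2,5,38); ℓ=4 even so k=3
a_0=19:  p_0=19·1+0=19,  q_0=19·0+1=1
a_1=5:  p_1=5·19+1=96,  q_1=5·1+0=5
a_2=2:  p_2=2·96+19=211,  q_2=2·5+1=11
a_3=5:  p_3=5·211+96=1151,  q_3=5·11+5=60
→ (1151, 60).  Check: 1151²=1324801, 368·60²=1324800, difference 1.

1151 60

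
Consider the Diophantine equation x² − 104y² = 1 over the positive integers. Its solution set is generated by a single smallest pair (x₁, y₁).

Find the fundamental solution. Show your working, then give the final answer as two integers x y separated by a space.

√104 = [10; 5,20, …], period ℓ=2 (even) → k=1
step 0: (10, 1)  from 10·(1,0) + (0,1)
step 1: (51, 5)  from 5·(10,1) + (1,0)
(x₁, y₁) = (51, 5);  51² − 104·5² = 1 ✓

51 5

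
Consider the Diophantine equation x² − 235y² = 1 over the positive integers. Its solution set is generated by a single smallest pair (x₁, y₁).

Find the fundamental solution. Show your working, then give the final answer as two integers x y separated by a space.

46 3

√235 → a₀=15, period (3,30); ℓ=2 even so k=1
k=0  a_k=15  p_k/q_k = 15/1
k=1  a_k=3  p_k/q_k = 46/3
fundamental: x₁=46, y₁=3  (since 2116 − 235·9 = 1)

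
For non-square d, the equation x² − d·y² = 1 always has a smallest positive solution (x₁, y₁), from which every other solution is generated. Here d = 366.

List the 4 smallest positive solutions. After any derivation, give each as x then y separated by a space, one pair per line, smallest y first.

907925 47458
1648655611249 86176609300
2993711291685588725 156483795997357542
5436130649005627630680001 284151100961715516031400

√366 = [19; 7,1,1,1,2,12,2,1,1,1,7,38, …], period ℓ=12 (even) → k=11
i=0: a=19 ⇒ p=19, q=1
…
i=3: a=1 ⇒ p=287, q=15
i=4: a=1 ⇒ p=440, q=23
i=5: a=2 ⇒ p=1167, q=61
…
i=8: a=1 ⇒ p=44499, q=2326
i=9: a=1 ⇒ p=74554, q=3897
i=10: a=1 ⇒ p=119053, q=6223
i=11: a=7 ⇒ p=907925, q=47458
→ (907925, 47458).  Check: 907925²=824327805625, 366·47458²=824327805624, difference 1.
(907925+47458√366)^2 = 1648655611249 + 86176609300√366
(907925+47458√366)^3 = 2993711291685588725 + 156483795997357542√366
(907925+47458√366)^4 = 5436130649005627630680001 + 284151100961715516031400√366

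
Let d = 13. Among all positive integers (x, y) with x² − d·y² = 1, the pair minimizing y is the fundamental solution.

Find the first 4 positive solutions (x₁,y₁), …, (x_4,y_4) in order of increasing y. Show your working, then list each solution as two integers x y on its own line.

649 180
842401 233640
1093435849 303264540
1419278889601 393637139280

d=13: √d = [3; 1,1,1,1,6] (ℓ=5, odd), read p_9/q_9
a_0=3:  p_0=3·1+0=3,  q_0=3·0+1=1
…
a_4=1:  p_4=1·11+7=18,  q_4=1·3+2=5
a_5=6:  p_5=6·18+11=119,  q_5=6·5+3=33
…
a_8=1:  p_8=1·256+137=393,  q_8=1·71+38=109
a_9=1:  p_9=1·393+256=649,  q_9=1·109+71=180
→ (649, 180).  Check: 649²=421201, 13·180²=421200, difference 1.
(x_2, y_2) = (649·649 + 13·180·180, 649·180 + 180·649) = (842401, 233640)
(x_3, y_3) = (649·842401 + 13·180·233640, 649·233640 + 180·842401) = (1093435849, 303264540)
(x_4, y_4) = (649·1093435849 + 13·180·303264540, 649·303264540 + 180·1093435849) = (1419278889601, 393637139280)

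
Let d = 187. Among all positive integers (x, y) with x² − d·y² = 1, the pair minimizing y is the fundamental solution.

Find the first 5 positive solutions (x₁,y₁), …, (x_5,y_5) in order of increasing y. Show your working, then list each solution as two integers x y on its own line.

[13; 1,2,13,2,1,26] for √187; ℓ=6 ⇒ convergent index 5
k=0  a_k=13  p_k/q_k = 13/1
…
k=4  a_k=2  p_k/q_k = 1135/83
k=5  a_k=1  p_k/q_k = 1682/123
fundamental: x₁=1682, y₁=123  (since 2829124 − 187·15129 = 1)
(1682+123√187)^2 = 5658247 + 413772√187
(1682+123√187)^3 = 19034341226 + 1391928885√187
(1682+123√187)^4 = 64031518226017 + 4682448355368√187
(1682+123√187)^5 = 215402008277979962 + 15751754875529067√187

1682 123
5658247 413772
19034341226 1391928885
64031518226017 4682448355368
215402008277979962 15751754875529067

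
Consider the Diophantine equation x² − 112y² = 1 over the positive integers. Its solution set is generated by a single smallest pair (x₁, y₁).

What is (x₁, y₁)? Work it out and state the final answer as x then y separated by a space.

127 12

d=112: √d = [10; 1,1,2,1,1,20] (ℓ=6, even), read p_5/q_5
step 0: (10, 1)  from 10·(1,0) + (0,1)
…
step 3: (53, 5)  from 2·(21,2) + (11,1)
step 4: (74, 7)  from 1·(53,5) + (21,2)
step 5: (127, 12)  from 1·(74,7) + (53,5)
→ (127, 12).  Check: 127²=16129, 112·12²=16128, difference 1.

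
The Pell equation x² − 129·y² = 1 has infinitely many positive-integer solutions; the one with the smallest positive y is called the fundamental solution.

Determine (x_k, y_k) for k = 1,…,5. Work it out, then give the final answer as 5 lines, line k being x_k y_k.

16855 1484
568182049 50025640
19153416854935 1686364322916
645661681611676801 56847341275472720
21765255267976208106775 1916323872709821068284

d=129: √d = [11; 2,1,3,1,6,1,3,1,2,22] (ℓ=10, even), read p_9/q_9
a_0=11:  p_0=11·1+0=11,  q_0=11·0+1=1
…
a_3=3:  p_3=3·34+23=125,  q_3=3·3+2=11
…
a_8=1:  p_8=1·4793+1238=6031,  q_8=1·422+109=531
a_9=2:  p_9=2·6031+4793=16855,  q_9=2·531+422=1484
(x₁, y₁) = (16855, 1484);  16855² − 129·1484² = 1 ✓
n=2: (16855,1484)∘(16855,1484) = (16855·16855+129·1484·1484, 16855·1484+1484·16855) = (568182049,50025640)
n=3: (568182049,50025640)∘(16855,1484) = (16855·568182049+129·1484·50025640, 16855·50025640+1484·568182049) = (19153416854935,1686364322916)
n=4: (19153416854935,1686364322916)∘(16855,1484) = (16855·19153416854935+129·1484·1686364322916, 16855·1686364322916+1484·19153416854935) = (645661681611676801,56847341275472720)
n=5: (645661681611676801,56847341275472720)∘(16855,1484) = (16855·645661681611676801+129·1484·56847341275472720, 16855·56847341275472720+1484·645661681611676801) = (21765255267976208106775,1916323872709821068284)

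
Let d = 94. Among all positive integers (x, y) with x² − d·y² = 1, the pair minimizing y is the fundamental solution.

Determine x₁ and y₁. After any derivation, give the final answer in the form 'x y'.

√94 = [9; 1,2,3,1,1,…,2,1,18, …], period ℓ=16 (even) → k=15
k=0  a_k=9  p_k/q_k = 9/1
k=1  a_k=1  p_k/q_k = 10/1
…
k=3  a_k=3  p_k/q_k = 97/10
…
k=11  a_k=1  p_k/q_k = 99455/10258
k=12  a_k=1  p_k/q_k = 184493/19029
k=13  a_k=3  p_k/q_k = 652934/67345
k=14  a_k=2  p_k/q_k = 1490361/153719
k=15  a_k=1  p_k/q_k = 2143295/221064
→ (2143295, 221064).  Check: 2143295²=4593713457025, 94·221064²=4593713457024, difference 1.

2143295 221064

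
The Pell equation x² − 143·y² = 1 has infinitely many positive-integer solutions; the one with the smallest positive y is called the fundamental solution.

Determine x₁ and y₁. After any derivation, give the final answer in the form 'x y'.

12 1

d=143: √d = [11; 1,22] (ℓ=2, even), read p_1/q_1
i=0: a=11 ⇒ p=11, q=1
i=1: a=1 ⇒ p=12, q=1
→ (12, 1).  Check: 12²=144, 143·1²=143, difference 1.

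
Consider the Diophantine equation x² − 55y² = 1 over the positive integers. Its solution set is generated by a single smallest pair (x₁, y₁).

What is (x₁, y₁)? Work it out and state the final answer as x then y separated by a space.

89 12

√55 → a₀=7, period (2,2,2,14); ℓ=4 even so k=3
k=0  a_k=7  p_k/q_k = 7/1
…
k=2  a_k=2  p_k/q_k = 37/5
k=3  a_k=2  p_k/q_k = 89/12
→ (89, 12).  Check: 89²=7921, 55·12²=7920, difference 1.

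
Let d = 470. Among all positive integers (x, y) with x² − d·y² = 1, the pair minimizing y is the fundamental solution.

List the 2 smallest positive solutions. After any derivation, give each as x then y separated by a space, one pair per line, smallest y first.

1691 78
5718961 263796

√470 → a₀=21, period (1,2,8,2,1,42); ℓ=6 even so k=5
i=0: a=21 ⇒ p=21, q=1
…
i=2: a=2 ⇒ p=65, q=3
…
i=4: a=2 ⇒ p=1149, q=53
i=5: a=1 ⇒ p=1691, q=78
fundamental: x₁=1691, y₁=78  (since 2859481 − 470·6084 = 1)
k=2:  x_2 = 1691·1691+470·78·78 = 5718961,  y_2 = 1691·78+78·1691 = 263796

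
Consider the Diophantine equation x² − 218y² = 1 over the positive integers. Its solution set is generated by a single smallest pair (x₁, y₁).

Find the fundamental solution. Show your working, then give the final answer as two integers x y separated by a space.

d=218: √d = [14; 1,3,3,1,28] (ℓ=5, odd), read p_9/q_9
a_0=14:  p_0=14·1+0=14,  q_0=14·0+1=1
…
a_2=3:  p_2=3·15+14=59,  q_2=3·1+1=4
a_3=3:  p_3=3·59+15=192,  q_3=3·4+1=13
a_4=1:  p_4=1·192+59=251,  q_4=1·13+4=17
…
a_6=1:  p_6=1·7220+251=7471,  q_6=1·489+17=506
a_7=3:  p_7=3·7471+7220=29633,  q_7=3·506+489=2007
a_8=3:  p_8=3·29633+7471=96370,  q_8=3·2007+506=6527
a_9=1:  p_9=1·96370+29633=126003,  q_9=1·6527+2007=8534
fundamental: x₁=126003, y₁=8534  (since 15876756009 − 218·72829156 = 1)

126003 8534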